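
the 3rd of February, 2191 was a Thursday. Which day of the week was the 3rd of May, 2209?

Wednesday

Day-of-year of February 3, 2191: 34.
Day-of-year of May 3, 2209: 123.
2191 has 365 days, so 365 − 34 = 331 days remain in 2191.
Full years 2192–2208: 13 common + 4 leap = 13×365 + 4×366 = 6209 days.
Total: 331 + 6209 + 123 = 6663 days.
6663 mod 7 = 6, so 6 days after Thursday is Wednesday.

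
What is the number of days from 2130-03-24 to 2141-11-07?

4246

From March 24, 2130 to March 24, 2141: 11 years, of which 3 contain a Feb 29 — 8×365 + 3×366 = 4018 days.
March 2141: 31 − 24 = 7 days remain.
Then April (30), May (31), June (30), July (31), August (31), September (30), October (31): 30 + 31 + 30 + 31 + 31 + 30 + 31 = 214 days.
November 1–7, 2141: 7 days.
Residual: 228 days.
Total: 4246 days.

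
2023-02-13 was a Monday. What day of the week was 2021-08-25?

Wednesday

Count forward from the earlier date (August 25, 2021) to the later (February 13, 2023):
Day-of-year of August 25, 2021: 237.
Day-of-year of February 13, 2023: 44.
2021 has 365 days, so 365 − 237 = 128 days remain in 2021.
Full years: 2022: 365. Sum = 365.
Total: 128 + 365 + 44 = 537 days.
537 mod 7 = 5, so 5 days before Monday is Wednesday.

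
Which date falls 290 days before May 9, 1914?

July 23, 1913

Count 290 days before May 9, 1914:
Day-of-year of July 23, 1913: 204.
Day-of-year of May 9, 1914: 129.
1913 has 365 days, so 365 − 204 = 161 days remain in 1913.
Total: 161 + 129 = 290 days.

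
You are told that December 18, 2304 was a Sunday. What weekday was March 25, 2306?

Sunday

December 2304: 31 − 18 = 13 days remain.
Then 14 full months totalling 424 days.
March 1–25, 2306: 25 days.
Total: 13 + 424 + 25 = 462 days.
462 is a multiple of 7, so March 25, 2306 falls on the same weekday: Sunday.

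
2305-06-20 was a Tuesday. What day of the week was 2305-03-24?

Friday

Count forward from the earlier date (March 24, 2305) to the later (June 20, 2305):
March 2305: 31 − 24 = 7 days remain.
Then April (30), May (31): 30 + 31 = 61 days.
June 1–20, 2305: 20 days.
Total: 7 + 61 + 20 = 88 days.
88 mod 7 = 4, so 4 days before Tuesday is Friday.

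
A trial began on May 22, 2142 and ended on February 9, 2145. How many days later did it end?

Day-of-year of May 22, 2142: 142.
Day-of-year of February 9, 2145: 40.
2142 has 365 days, so 365 − 142 = 223 days remain in 2142.
Full years: 2143: 365; 2144: 366. Sum = 731.
Total: 223 + 731 + 40 = 994 days.

994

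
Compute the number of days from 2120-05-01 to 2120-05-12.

Within May 2120: 12 − 1 = 11 days.

11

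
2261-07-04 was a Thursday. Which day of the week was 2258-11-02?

Tuesday

Count forward from the earlier date (November 2, 2258) to the later (July 4, 2261):
Day-of-year of November 2, 2258: 306.
Day-of-year of July 4, 2261: 185.
2258 has 365 days, so 365 − 306 = 59 days remain in 2258.
Full years: 2259: 365; 2260: 366. Sum = 731.
Total: 59 + 731 + 185 = 975 days.
975 mod 7 = 2, so 2 days before Thursday is Tuesday.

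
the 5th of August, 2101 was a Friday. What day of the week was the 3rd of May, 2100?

Count forward from the earlier date (May 3, 2100) to the later (August 5, 2101):
May 3, 2100 → May 3, 2101: 365 days.
May 2101: 31 − 3 = 28 days remain.
Then June (30), July (31): 30 + 31 = 61 days.
August 1–5, 2101: 5 days.
Residual: 94 days.
Total: 459 days.
459 mod 7 = 4, so 4 days before Friday is Monday.

Monday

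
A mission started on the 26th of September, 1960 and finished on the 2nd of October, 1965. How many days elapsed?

1832

September 26, 1960 → September 26, 1961: 365 days.
September 26, 1961 → September 26, 1962: 365 days.
September 26, 1962 → September 26, 1963: 365 days.
September 26, 1963 → September 26, 1964: 366 days (1964 is a leap year).
September 26, 1964 → September 26, 1965: 365 days.
September 1965: 30 − 26 = 4 days remain.
October 1–2, 1965: 2 days.
Residual: 6 days.
Total: 1832 days.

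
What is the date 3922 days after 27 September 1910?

23 June 1921

Count 3922 days after September 27, 1910:
From September 27, 1910 to September 27, 1920: 10 years, of which 3 contain a Feb 29 — 7×365 + 3×366 = 3653 days.
September 1920: 30 − 27 = 3 days remain.
Then October (31), November (30), December (31), January (31), February 1921 (28), March (31), April (30), May (31): 31 + 30 + 31 + 31 + 28 + 31 + 30 + 31 = 243 days.
June 1–23, 1921: 23 days.
Residual: 269 days.
Total: 3922 days.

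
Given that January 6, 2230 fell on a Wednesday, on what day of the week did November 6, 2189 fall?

Friday

Count forward from the earlier date (November 6, 2189) to the later (January 6, 2230):
From November 6, 2189 to November 6, 2229: 40 years, of which 9 contain a Feb 29 — 31×365 + 9×366 = 14609 days.
(2200 is not a leap year (divisible by 100 but not 400).)
November 2229: 30 − 6 = 24 days remain.
Then December (31): 31 days.
January 1–6, 2230: 6 days.
Residual: 61 days.
Total: 14670 days.
14670 mod 7 = 5, so 5 days before Wednesday is Friday.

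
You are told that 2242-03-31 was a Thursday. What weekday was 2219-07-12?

Count forward from the earlier date (July 12, 2219) to the later (March 31, 2242):
Day-of-year of July 12, 2219: 193.
Day-of-year of March 31, 2242: 90.
2219 has 365 days, so 365 − 193 = 172 days remain in 2219.
Full years 2220–2241: 16 common + 6 leap = 16×365 + 6×366 = 8036 days.
Total: 172 + 8036 + 90 = 8298 days.
8298 mod 7 = 3, so 3 days before Thursday is Monday.

Monday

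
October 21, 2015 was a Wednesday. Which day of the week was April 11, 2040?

Wednesday

Day-of-year of October 21, 2015: 294.
Day-of-year of April 11, 2040: 102.
2015 has 365 days, so 365 − 294 = 71 days remain in 2015.
Full years 2016–2039: 18 common + 6 leap = 18×365 + 6×366 = 8766 days.
Total: 71 + 8766 + 102 = 8939 days.
8939 is a multiple of 7, so April 11, 2040 falls on the same weekday: Wednesday.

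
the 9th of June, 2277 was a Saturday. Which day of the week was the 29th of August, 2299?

Day-of-year of June 9, 2277: 160.
Day-of-year of August 29, 2299: 241.
2277 has 365 days, so 365 − 160 = 205 days remain in 2277.
Full years 2278–2298: 16 common + 5 leap = 16×365 + 5×366 = 7670 days.
Total: 205 + 7670 + 241 = 8116 days.
8116 mod 7 = 3, so 3 days after Saturday is Tuesday.

Tuesday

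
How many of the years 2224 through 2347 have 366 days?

Years divisible by 4: 2224, 2228, …, 2344 — 31 in all.
Of these, 2300 is divisible by 100 but not 400, so not leap.
Leap years: 31 − 1 = 30.

30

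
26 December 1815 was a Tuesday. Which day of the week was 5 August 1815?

Count forward from the earlier date (August 5, 1815) to the later (December 26, 1815):
August 1815: 31 − 5 = 26 days remain.
Then September (30), October (31), November (30): 30 + 31 + 30 = 91 days.
December 1–26, 1815: 26 days.
Total: 26 + 91 + 26 = 143 days.
143 mod 7 = 3, so 3 days before Tuesday is Saturday.

Saturday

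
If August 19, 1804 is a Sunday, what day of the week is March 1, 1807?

Sunday

August 19, 1804 → August 19, 1805: 365 days.
August 19, 1805 → August 19, 1806: 365 days.
August 1806: 31 − 19 = 12 days remain.
Then September (30), October (31), November (30), December (31), January (31), February 1807 (28): 30 + 31 + 30 + 31 + 31 + 28 = 181 days.
March 1, 1807: 1 day.
Residual: 194 days.
Total: 924 days.
924 is a multiple of 7, so March 1, 1807 falls on the same weekday: Sunday.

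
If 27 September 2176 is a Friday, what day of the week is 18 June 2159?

Monday

Count forward from the earlier date (June 18, 2159) to the later (September 27, 2176):
From June 18, 2159 to June 18, 2176: 17 years, of which 5 contain a Feb 29 — 12×365 + 5×366 = 6210 days.
June 2176: 30 − 18 = 12 days remain.
Then July (31), August (31): 31 + 31 = 62 days.
September 1–27, 2176: 27 days.
Residual: 101 days.
Total: 6311 days.
6311 mod 7 = 4, so 4 days before Friday is Monday.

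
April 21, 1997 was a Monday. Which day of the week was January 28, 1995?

Saturday

Count forward from the earlier date (January 28, 1995) to the later (April 21, 1997):
Day-of-year of January 28, 1995: 28.
Day-of-year of April 21, 1997: 111.
1995 has 365 days, so 365 − 28 = 337 days remain in 1995.
Full years: 1996: 366. Sum = 366.
Total: 337 + 366 + 111 = 814 days.
814 mod 7 = 2, so 2 days before Monday is Saturday.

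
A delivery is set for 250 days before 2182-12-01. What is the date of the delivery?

2182-03-26

Count 250 days before December 1, 2182:
March 2182: 31 − 26 = 5 days remain.
Then April (30), May (31), June (30), July (31), August (31), September (30), October (31), November (30): 30 + 31 + 30 + 31 + 31 + 30 + 31 + 30 = 244 days.
December 1, 2182: 1 day.
Total: 5 + 244 + 1 = 250 days.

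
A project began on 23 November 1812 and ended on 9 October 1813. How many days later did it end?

320

Day-of-year of November 23, 1812: 328.
Day-of-year of October 9, 1813: 282.
1812 has 366 days, so 366 − 328 = 38 days remain in 1812.
Total: 38 + 282 = 320 days.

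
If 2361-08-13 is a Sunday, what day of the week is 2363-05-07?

Tuesday

August 2361: 31 − 13 = 18 days remain.
Then 20 full months totalling 607 days.
May 1–7, 2363: 7 days.
Total: 18 + 607 + 7 = 632 days.
632 mod 7 = 2, so 2 days after Sunday is Tuesday.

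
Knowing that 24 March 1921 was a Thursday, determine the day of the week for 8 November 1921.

Tuesday

March 1921: 31 − 24 = 7 days remain.
Then April (30), May (31), June (30), July (31), August (31), September (30), October (31): 30 + 31 + 30 + 31 + 31 + 30 + 31 = 214 days.
November 1–8, 1921: 8 days.
Total: 7 + 214 + 8 = 229 days.
229 mod 7 = 5, so 5 days after Thursday is Tuesday.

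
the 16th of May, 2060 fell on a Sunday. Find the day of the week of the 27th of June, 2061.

Monday

Day-of-year of May 16, 2060: 137.
Day-of-year of June 27, 2061: 178.
2060 has 366 days, so 366 − 137 = 229 days remain in 2060.
Total: 229 + 178 = 407 days.
407 mod 7 = 1, so 1 day after Sunday is Monday.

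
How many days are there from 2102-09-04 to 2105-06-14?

Day-of-year of September 4, 2102: 247.
Day-of-year of June 14, 2105: 165.
2102 has 365 days, so 365 − 247 = 118 days remain in 2102.
Full years: 2103: 365; 2104: 366. Sum = 731.
Total: 118 + 731 + 165 = 1014 days.

1014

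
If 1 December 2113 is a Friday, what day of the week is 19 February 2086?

Tuesday

Count forward from the earlier date (February 19, 2086) to the later (December 1, 2113):
Day-of-year of February 19, 2086: 50.
Day-of-year of December 1, 2113: 335.
2086 has 365 days, so 365 − 50 = 315 days remain in 2086.
Full years 2087–2112: 20 common + 6 leap = 20×365 + 6×366 = 9496 days.
Total: 315 + 9496 + 335 = 10146 days.
10146 mod 7 = 3, so 3 days before Friday is Tuesday.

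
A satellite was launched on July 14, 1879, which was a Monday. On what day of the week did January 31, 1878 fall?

Count forward from the earlier date (January 31, 1878) to the later (July 14, 1879):
January 31, 1878 → January 31, 1879: 365 days.
January 1879: 31 − 31 = 0 days remain.
Then February 1879 (28), March (31), April (30), May (31), June (30): 28 + 31 + 30 + 31 + 30 = 150 days.
July 1–14, 1879: 14 days.
Residual: 164 days.
Total: 529 days.
529 mod 7 = 4, so 4 days before Monday is Thursday.

Thursday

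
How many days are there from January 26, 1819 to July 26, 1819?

181

January 1819: 31 − 26 = 5 days remain.
Then February 1819 (28), March (31), April (30), May (31), June (30): 28 + 31 + 30 + 31 + 30 = 150 days.
July 1–26, 1819: 26 days.
Total: 5 + 150 + 26 = 181 days.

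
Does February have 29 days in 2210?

No

2210 is not a leap year.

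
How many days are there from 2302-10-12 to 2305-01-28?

839

October 12, 2302 → October 12, 2303: 365 days.
October 12, 2303 → October 12, 2304: 366 days (2304 is a leap year).
October 2304: 31 − 12 = 19 days remain.
Then November (30), December (31): 30 + 31 = 61 days.
January 1–28, 2305: 28 days.
Residual: 108 days.
Total: 839 days.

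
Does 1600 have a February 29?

1600 is a leap year (divisible by 400).

Yes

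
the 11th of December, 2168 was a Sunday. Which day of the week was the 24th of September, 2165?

Count forward from the earlier date (September 24, 2165) to the later (December 11, 2168):
Day-of-year of September 24, 2165: 267.
Day-of-year of December 11, 2168: 346.
2165 has 365 days, so 365 − 267 = 98 days remain in 2165.
Full years: 2166: 365; 2167: 365. Sum = 730.
Total: 98 + 730 + 346 = 1174 days.
1174 mod 7 = 5, so 5 days before Sunday is Tuesday.

Tuesday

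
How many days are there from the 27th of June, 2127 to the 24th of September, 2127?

89

June 2127: 30 − 27 = 3 days remain.
Then July (31), August (31): 31 + 31 = 62 days.
September 1–24, 2127: 24 days.
Total: 3 + 62 + 24 = 89 days.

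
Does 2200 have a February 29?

No

2200 is not a leap year (divisible by 100 but not 400).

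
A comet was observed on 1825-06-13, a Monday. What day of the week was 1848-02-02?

Day-of-year of June 13, 1825: 164.
Day-of-year of February 2, 1848: 33.
1825 has 365 days, so 365 − 164 = 201 days remain in 1825.
Full years 1826–1847: 17 common + 5 leap = 17×365 + 5×366 = 8035 days.
Total: 201 + 8035 + 33 = 8269 days.
8269 mod 7 = 2, so 2 days after Monday is Wednesday.

Wednesday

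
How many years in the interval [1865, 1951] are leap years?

20

Years divisible by 4: 1868, 1872, …, 1948 — 21 in all.
Of these, 1900 is divisible by 100 but not 400, so not leap.
Leap years: 21 − 1 = 20.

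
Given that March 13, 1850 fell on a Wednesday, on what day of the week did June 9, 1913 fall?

Monday

From March 13, 1850 to March 13, 1913: 63 years, of which 15 contain a Feb 29 — 48×365 + 15×366 = 23010 days.
(1900 is not a leap year (divisible by 100 but not 400).)
March 1913: 31 − 13 = 18 days remain.
Then April (30), May (31): 30 + 31 = 61 days.
June 1–9, 1913: 9 days.
Residual: 88 days.
Total: 23098 days.
23098 mod 7 = 5, so 5 days after Wednesday is Monday.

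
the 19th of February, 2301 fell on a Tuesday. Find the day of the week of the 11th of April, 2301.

February 2301: 28 − 19 = 9 days remain (2301 is not a leap year, so February has 28 days).
Then March (31): 31 days.
April 1–11, 2301: 11 days.
Total: 9 + 31 + 11 = 51 days.
51 mod 7 = 2, so 2 days after Tuesday is Thursday.

Thursday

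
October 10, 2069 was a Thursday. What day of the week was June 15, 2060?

Tuesday

Count forward from the earlier date (June 15, 2060) to the later (October 10, 2069):
From June 15, 2060 to June 15, 2069: 9 years, of which 2 contain a Feb 29 — 7×365 + 2×366 = 3287 days.
June 2069: 30 − 15 = 15 days remain.
Then July (31), August (31), September (30): 31 + 31 + 30 = 92 days.
October 1–10, 2069: 10 days.
Residual: 117 days.
Total: 3404 days.
3404 mod 7 = 2, so 2 days before Thursday is Tuesday.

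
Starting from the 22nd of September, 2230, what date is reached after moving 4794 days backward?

the 7th of August, 2217

Count 4794 days before September 22, 2230:
From August 7, 2217 to August 7, 2230: 13 years, of which 3 contain a Feb 29 — 10×365 + 3×366 = 4748 days.
August 2230: 31 − 7 = 24 days remain.
September 1–22, 2230: 22 days.
Residual: 46 days.
Total: 4794 days.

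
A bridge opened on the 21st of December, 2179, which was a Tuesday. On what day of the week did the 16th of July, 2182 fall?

Tuesday

Day-of-year of December 21, 2179: 355.
Day-of-year of July 16, 2182: 197.
2179 has 365 days, so 365 − 355 = 10 days remain in 2179.
Full years: 2180: 366; 2181: 365. Sum = 731.
Total: 10 + 731 + 197 = 938 days.
938 is a multiple of 7, so the 16th of July, 2182 falls on the same weekday: Tuesday.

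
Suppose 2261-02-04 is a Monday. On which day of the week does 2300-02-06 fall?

Tuesday

Day-of-year of February 4, 2261: 35.
Day-of-year of February 6, 2300: 37.
2261 has 365 days, so 365 − 35 = 330 days remain in 2261.
Full years 2262–2299: 29 common + 9 leap = 29×365 + 9×366 = 13879 days.
Total: 330 + 13879 + 37 = 14246 days.
14246 mod 7 = 1, so 1 day after Monday is Tuesday.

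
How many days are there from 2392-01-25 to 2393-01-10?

351

January 2392: 31 − 25 = 6 days remain.
Then 11 full months totalling 335 days.
January 1–10, 2393: 10 days.
Total: 6 + 335 + 10 = 351 days.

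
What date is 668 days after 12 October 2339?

10 August 2341

Count 668 days after October 12, 2339:
October 12, 2339 → October 12, 2340: 366 days (2340 is a leap year).
October 2340: 31 − 12 = 19 days remain.
Then 9 full months totalling 273 days.
August 1–10, 2341: 10 days.
Residual: 302 days.
Total: 668 days.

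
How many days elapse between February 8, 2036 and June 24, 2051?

Day-of-year of February 8, 2036: 39.
Day-of-year of June 24, 2051: 175.
2036 has 366 days, so 366 − 39 = 327 days remain in 2036.
Full years 2037–2050: 11 common + 3 leap = 11×365 + 3×366 = 5113 days.
Total: 327 + 5113 + 175 = 5615 days.

5615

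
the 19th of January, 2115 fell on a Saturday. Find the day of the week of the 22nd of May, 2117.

Saturday

January 2115: 31 − 19 = 12 days remain.
Then 27 full months totalling 820 days.
May 1–22, 2117: 22 days.
Total: 12 + 820 + 22 = 854 days.
854 is a multiple of 7, so the 22nd of May, 2117 falls on the same weekday: Saturday.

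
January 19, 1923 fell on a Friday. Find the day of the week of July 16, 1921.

Count forward from the earlier date (July 16, 1921) to the later (January 19, 1923):
July 1921: 31 − 16 = 15 days remain.
Then 17 full months totalling 518 days.
January 1–19, 1923: 19 days.
Total: 15 + 518 + 19 = 552 days.
552 mod 7 = 6, so 6 days before Friday is Saturday.

Saturday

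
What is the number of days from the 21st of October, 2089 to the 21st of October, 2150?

22279

From October 21, 2089 to October 21, 2150: 61 years, of which 14 contain a Feb 29 — 47×365 + 14×366 = 22279 days.
(2100 is not a leap year (divisible by 100 but not 400).)
Total: 22279 days.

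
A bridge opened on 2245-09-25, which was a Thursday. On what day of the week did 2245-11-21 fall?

September 2245: 30 − 25 = 5 days remain.
Then October (31): 31 days.
November 1–21, 2245: 21 days.
Total: 5 + 31 + 21 = 57 days.
57 mod 7 = 1, so 1 day after Thursday is Friday.

Friday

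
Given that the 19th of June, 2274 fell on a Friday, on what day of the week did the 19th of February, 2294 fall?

Day-of-year of June 19, 2274: 170.
Day-of-year of February 19, 2294: 50.
2274 has 365 days, so 365 − 170 = 195 days remain in 2274.
Full years 2275–2293: 14 common + 5 leap = 14×365 + 5×366 = 6940 days.
Total: 195 + 6940 + 50 = 7185 days.
7185 mod 7 = 3, so 3 days after Friday is Monday.

Monday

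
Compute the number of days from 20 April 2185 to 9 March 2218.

12010

Day-of-year of April 20, 2185: 110.
Day-of-year of March 9, 2218: 68.
2185 has 365 days, so 365 − 110 = 255 days remain in 2185.
Full years 2186–2217: 25 common + 7 leap = 25×365 + 7×366 = 11687 days.
Total: 255 + 11687 + 68 = 12010 days.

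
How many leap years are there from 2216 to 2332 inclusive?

Years divisible by 4: 2216, 2220, …, 2332 — 30 in all.
Of these, 2300 is divisible by 100 but not 400, so not leap.
Leap years: 30 − 1 = 29.

29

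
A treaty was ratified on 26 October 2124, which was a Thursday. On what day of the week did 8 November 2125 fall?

October 2124: 31 − 26 = 5 days remain.
Then 12 full months totalling 365 days.
November 1–8, 2125: 8 days.
Total: 5 + 365 + 8 = 378 days.
378 is a multiple of 7, so 8 November 2125 falls on the same weekday: Thursday.

Thursday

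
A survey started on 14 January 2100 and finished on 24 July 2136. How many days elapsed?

13340

From January 14, 2100 to January 14, 2136: 36 years, of which 8 contain a Feb 29 — 28×365 + 8×366 = 13148 days.
(2100 is not a leap year (divisible by 100 but not 400).)
January 2136: 31 − 14 = 17 days remain.
Then February 2136 (29), March (31), April (30), May (31), June (30): 29 + 31 + 30 + 31 + 30 = 151 days.
July 1–24, 2136: 24 days.
Residual: 192 days.
Total: 13340 days.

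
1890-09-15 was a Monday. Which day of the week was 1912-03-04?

Monday

Day-of-year of September 15, 1890: 258.
Day-of-year of March 4, 1912: 64.
1890 has 365 days, so 365 − 258 = 107 days remain in 1890.
Full years 1891–1911: 17 common + 4 leap = 17×365 + 4×366 = 7669 days.
Total: 107 + 7669 + 64 = 7840 days.
7840 is a multiple of 7, so 1912-03-04 falls on the same weekday: Monday.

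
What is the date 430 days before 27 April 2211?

21 February 2210

Count 430 days before April 27, 2211:
February 21, 2210 → February 21, 2211: 365 days.
February 2211: 28 − 21 = 7 days remain (2211 is not a leap year, so February has 28 days).
Then March (31): 31 days.
April 1–27, 2211: 27 days.
Residual: 65 days.
Total: 430 days.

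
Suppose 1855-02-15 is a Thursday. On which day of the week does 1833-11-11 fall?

Monday

Count forward from the earlier date (November 11, 1833) to the later (February 15, 1855):
Day-of-year of November 11, 1833: 315.
Day-of-year of February 15, 1855: 46.
1833 has 365 days, so 365 − 315 = 50 days remain in 1833.
Full years 1834–1854: 16 common + 5 leap = 16×365 + 5×366 = 7670 days.
Total: 50 + 7670 + 46 = 7766 days.
7766 mod 7 = 3, so 3 days before Thursday is Monday.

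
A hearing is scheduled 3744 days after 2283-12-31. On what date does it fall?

2294-04-01

Count 3744 days after December 31, 2283:
Day-of-year of December 31, 2283: 365.
Day-of-year of April 1, 2294: 91.
2283 has 365 days, so 365 − 365 = 0 days remain in 2283.
Full years 2284–2293: 7 common + 3 leap = 7×365 + 3×366 = 3653 days.
Total: 0 + 3653 + 91 = 3744 days.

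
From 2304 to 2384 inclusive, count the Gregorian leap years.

Years divisible by 4: 2304, 2308, …, 2384 — 21 in all.
No century exceptions apply. Count: 21.

21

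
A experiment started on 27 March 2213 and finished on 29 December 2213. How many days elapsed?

277

March 2213: 31 − 27 = 4 days remain.
Then April (30), May (31), June (30), July (31), August (31), September (30), October (31), November (30): 30 + 31 + 30 + 31 + 31 + 30 + 31 + 30 = 244 days.
December 1–29, 2213: 29 days.
Total: 4 + 244 + 29 = 277 days.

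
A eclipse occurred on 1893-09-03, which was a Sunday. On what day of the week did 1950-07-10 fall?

From September 3, 1893 to September 3, 1949: 56 years, of which 13 contain a Feb 29 — 43×365 + 13×366 = 20453 days.
(1900 is not a leap year (divisible by 100 but not 400).)
September 1949: 30 − 3 = 27 days remain.
Then 9 full months totalling 273 days.
July 1–10, 1950: 10 days.
Residual: 310 days.
Total: 20763 days.
20763 mod 7 = 1, so 1 day after Sunday is Monday.

Monday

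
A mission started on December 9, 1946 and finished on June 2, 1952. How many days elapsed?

2002

Day-of-year of December 9, 1946: 343.
Day-of-year of June 2, 1952: 154.
1946 has 365 days, so 365 − 343 = 22 days remain in 1946.
Full years: 1947: 365; 1948: 366; 1949: 365; 1950: 365; 1951: 365. Sum = 1826.
Total: 22 + 1826 + 154 = 2002 days.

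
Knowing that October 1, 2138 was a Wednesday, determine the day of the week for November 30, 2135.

Wednesday

Count forward from the earlier date (November 30, 2135) to the later (October 1, 2138):
November 30, 2135 → November 30, 2136: 366 days (2136 is a leap year).
November 30, 2136 → November 30, 2137: 365 days.
November 2137: 30 − 30 = 0 days remain.
Then 10 full months totalling 304 days.
October 1, 2138: 1 day.
Residual: 305 days.
Total: 1036 days.
1036 is a multiple of 7, so November 30, 2135 falls on the same weekday: Wednesday.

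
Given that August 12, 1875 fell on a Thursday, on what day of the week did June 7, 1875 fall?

Count forward from the earlier date (June 7, 1875) to the later (August 12, 1875):
June 1875: 30 − 7 = 23 days remain.
Then July (31): 31 days.
August 1–12, 1875: 12 days.
Total: 23 + 31 + 12 = 66 days.
66 mod 7 = 3, so 3 days before Thursday is Monday.

Monday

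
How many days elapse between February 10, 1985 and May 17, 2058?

26759

Day-of-year of February 10, 1985: 41.
Day-of-year of May 17, 2058: 137.
1985 has 365 days, so 365 − 41 = 324 days remain in 1985.
Full years 1986–2057: 54 common + 18 leap = 54×365 + 18×366 = 26298 days.
Total: 324 + 26298 + 137 = 26759 days.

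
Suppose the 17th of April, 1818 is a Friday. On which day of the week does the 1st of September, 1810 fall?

Saturday

Count forward from the earlier date (September 1, 1810) to the later (April 17, 1818):
Day-of-year of September 1, 1810: 244.
Day-of-year of April 17, 1818: 107.
1810 has 365 days, so 365 − 244 = 121 days remain in 1810.
Full years 1811–1817: 5 common + 2 leap = 5×365 + 2×366 = 2557 days.
Total: 121 + 2557 + 107 = 2785 days.
2785 mod 7 = 6, so 6 days before Friday is Saturday.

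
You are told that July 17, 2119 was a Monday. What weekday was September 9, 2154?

Monday

Day-of-year of July 17, 2119: 198.
Day-of-year of September 9, 2154: 252.
2119 has 365 days, so 365 − 198 = 167 days remain in 2119.
Full years 2120–2153: 25 common + 9 leap = 25×365 + 9×366 = 12419 days.
Total: 167 + 12419 + 252 = 12838 days.
12838 is a multiple of 7, so September 9, 2154 falls on the same weekday: Monday.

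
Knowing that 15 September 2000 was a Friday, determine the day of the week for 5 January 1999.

Tuesday

Count forward from the earlier date (January 5, 1999) to the later (September 15, 2000):
January 1999: 31 − 5 = 26 days remain.
Then 19 full months totalling 578 days.
September 1–15, 2000: 15 days.
Total: 26 + 578 + 15 = 619 days.
619 mod 7 = 3, so 3 days before Friday is Tuesday.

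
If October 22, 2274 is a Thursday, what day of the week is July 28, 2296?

Tuesday

Day-of-year of October 22, 2274: 295.
Day-of-year of July 28, 2296: 210.
2274 has 365 days, so 365 − 295 = 70 days remain in 2274.
Full years 2275–2295: 16 common + 5 leap = 16×365 + 5×366 = 7670 days.
Total: 70 + 7670 + 210 = 7950 days.
7950 mod 7 = 5, so 5 days after Thursday is Tuesday.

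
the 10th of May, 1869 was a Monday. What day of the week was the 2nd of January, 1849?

Tuesday

Count forward from the earlier date (January 2, 1849) to the later (May 10, 1869):
Day-of-year of January 2, 1849: 2.
Day-of-year of May 10, 1869: 130.
1849 has 365 days, so 365 − 2 = 363 days remain in 1849.
Full years 1850–1868: 14 common + 5 leap = 14×365 + 5×366 = 6940 days.
Total: 363 + 6940 + 130 = 7433 days.
7433 mod 7 = 6, so 6 days before Monday is Tuesday.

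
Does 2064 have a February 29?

Yes

2064 is a leap year.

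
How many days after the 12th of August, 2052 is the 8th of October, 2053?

422

August 2052: 31 − 12 = 19 days remain.
Then 13 full months totalling 395 days.
October 1–8, 2053: 8 days.
Total: 19 + 395 + 8 = 422 days.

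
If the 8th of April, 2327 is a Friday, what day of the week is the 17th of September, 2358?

Wednesday

Day-of-year of April 8, 2327: 98.
Day-of-year of September 17, 2358: 260.
2327 has 365 days, so 365 − 98 = 267 days remain in 2327.
Full years 2328–2357: 22 common + 8 leap = 22×365 + 8×366 = 10958 days.
Total: 267 + 10958 + 260 = 11485 days.
11485 mod 7 = 5, so 5 days after Friday is Wednesday.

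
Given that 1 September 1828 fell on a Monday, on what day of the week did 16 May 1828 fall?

Friday

Count forward from the earlier date (May 16, 1828) to the later (September 1, 1828):
May 1828: 31 − 16 = 15 days remain.
Then June (30), July (31), August (31): 30 + 31 + 31 = 92 days.
September 1, 1828: 1 day.
Total: 15 + 92 + 1 = 108 days.
108 mod 7 = 3, so 3 days before Monday is Friday.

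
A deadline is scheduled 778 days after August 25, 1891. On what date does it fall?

October 11, 1893

Count 778 days after August 25, 1891:
August 1891: 31 − 25 = 6 days remain.
Then 25 full months totalling 761 days.
October 1–11, 1893: 11 days.
Total: 6 + 761 + 11 = 778 days.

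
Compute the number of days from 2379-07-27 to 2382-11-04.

1196

July 27, 2379 → July 27, 2380: 366 days (2380 is a leap year).
July 27, 2380 → July 27, 2381: 365 days.
July 27, 2381 → July 27, 2382: 365 days.
July 2382: 31 − 27 = 4 days remain.
Then August (31), September (30), October (31): 31 + 30 + 31 = 92 days.
November 1–4, 2382: 4 days.
Residual: 100 days.
Total: 1196 days.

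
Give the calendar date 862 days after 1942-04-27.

1944-09-05

Count 862 days after April 27, 1942:
April 1942: 30 − 27 = 3 days remain.
Then 28 full months totalling 854 days.
September 1–5, 1944: 5 days.
Total: 3 + 854 + 5 = 862 days.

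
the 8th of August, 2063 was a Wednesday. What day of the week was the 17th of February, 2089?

Day-of-year of August 8, 2063: 220.
Day-of-year of February 17, 2089: 48.
2063 has 365 days, so 365 − 220 = 145 days remain in 2063.
Full years 2064–2088: 18 common + 7 leap = 18×365 + 7×366 = 9132 days.
Total: 145 + 9132 + 48 = 9325 days.
9325 mod 7 = 1, so 1 day after Wednesday is Thursday.

Thursday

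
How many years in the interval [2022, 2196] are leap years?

43

Years divisible by 4: 2024, 2028, …, 2196 — 44 in all.
Of these, 2100 is divisible by 100 but not 400, so not leap.
Leap years: 44 − 1 = 43.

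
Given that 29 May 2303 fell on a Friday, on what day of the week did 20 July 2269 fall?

Count forward from the earlier date (July 20, 2269) to the later (May 29, 2303):
Day-of-year of July 20, 2269: 201.
Day-of-year of May 29, 2303: 149.
2269 has 365 days, so 365 − 201 = 164 days remain in 2269.
Full years 2270–2302: 26 common + 7 leap = 26×365 + 7×366 = 12052 days.
Total: 164 + 12052 + 149 = 12365 days.
12365 mod 7 = 3, so 3 days before Friday is Tuesday.

Tuesday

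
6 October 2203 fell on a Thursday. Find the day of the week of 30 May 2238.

Wednesday

Day-of-year of October 6, 2203: 279.
Day-of-year of May 30, 2238: 150.
2203 has 365 days, so 365 − 279 = 86 days remain in 2203.
Full years 2204–2237: 25 common + 9 leap = 25×365 + 9×366 = 12419 days.
Total: 86 + 12419 + 150 = 12655 days.
12655 mod 7 = 6, so 6 days after Thursday is Wednesday.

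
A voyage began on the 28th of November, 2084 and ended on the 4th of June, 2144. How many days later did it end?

From November 28, 2084 to November 28, 2143: 59 years, of which 13 contain a Feb 29 — 46×365 + 13×366 = 21548 days.
(2100 is not a leap year (divisible by 100 but not 400).)
November 2143: 30 − 28 = 2 days remain.
Then December (31), January (31), February 2144 (29), March (31), April (30), May (31): 31 + 31 + 29 + 31 + 30 + 31 = 183 days.
June 1–4, 2144: 4 days.
Residual: 189 days.
Total: 21737 days.

21737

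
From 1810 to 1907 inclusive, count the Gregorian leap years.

23

Years divisible by 4: 1812, 1816, …, 1904 — 24 in all.
Of these, 1900 is divisible by 100 but not 400, so not leap.
Leap years: 24 − 1 = 23.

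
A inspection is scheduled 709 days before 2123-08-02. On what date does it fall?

2121-08-23

Count 709 days before August 2, 2123:
August 23, 2121 → August 23, 2122: 365 days.
August 2122: 31 − 23 = 8 days remain.
Then 11 full months totalling 334 days.
August 1–2, 2123: 2 days.
Residual: 344 days.
Total: 709 days.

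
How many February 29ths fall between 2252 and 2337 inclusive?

21

Years divisible by 4: 2252, 2256, …, 2336 — 22 in all.
Of these, 2300 is divisible by 100 but not 400, so not leap.
Leap years: 22 − 1 = 21.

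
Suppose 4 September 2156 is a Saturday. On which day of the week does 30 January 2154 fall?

Count forward from the earlier date (January 30, 2154) to the later (September 4, 2156):
January 30, 2154 → January 30, 2155: 365 days.
January 30, 2155 → January 30, 2156: 365 days.
January 2156: 31 − 30 = 1 day remains.
Then February 2156 (29), March (31), April (30), May (31), June (30), July (31), August (31): 29 + 31 + 30 + 31 + 30 + 31 + 31 = 213 days.
September 1–4, 2156: 4 days.
Residual: 218 days.
Total: 948 days.
948 mod 7 = 3, so 3 days before Saturday is Wednesday.

Wednesday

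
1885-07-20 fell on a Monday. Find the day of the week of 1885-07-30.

Within July 1885: 30 − 20 = 10 days.
10 mod 7 = 3, so 3 days after Monday is Thursday.

Thursday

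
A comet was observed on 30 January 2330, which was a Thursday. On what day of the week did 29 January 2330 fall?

Wednesday

Count forward from the earlier date (January 29, 2330) to the later (January 30, 2330):
Within January 2330: 30 − 29 = 1 day.
1 mod 7 = 1, so 1 day before Thursday is Wednesday.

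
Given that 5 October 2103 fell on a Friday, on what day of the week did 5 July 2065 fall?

Count forward from the earlier date (July 5, 2065) to the later (October 5, 2103):
From July 5, 2065 to July 5, 2103: 38 years, of which 8 contain a Feb 29 — 30×365 + 8×366 = 13878 days.
(2100 is not a leap year (divisible by 100 but not 400).)
July 2103: 31 − 5 = 26 days remain.
Then August (31), September (30): 31 + 30 = 61 days.
October 1–5, 2103: 5 days.
Residual: 92 days.
Total: 13970 days.
13970 mod 7 = 5, so 5 days before Friday is Sunday.

Sunday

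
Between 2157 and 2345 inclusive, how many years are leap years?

45

Years divisible by 4: 2160, 2164, …, 2344 — 47 in all.
Of these, 2200, 2300 are divisible by 100 but not 400, so not leap.
Leap years: 47 − 2 = 45.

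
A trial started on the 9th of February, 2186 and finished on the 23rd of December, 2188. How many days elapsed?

1048

Day-of-year of February 9, 2186: 40.
Day-of-year of December 23, 2188: 358.
2186 has 365 days, so 365 − 40 = 325 days remain in 2186.
Full years: 2187: 365. Sum = 365.
Total: 325 + 365 + 358 = 1048 days.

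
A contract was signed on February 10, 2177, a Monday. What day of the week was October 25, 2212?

Day-of-year of February 10, 2177: 41.
Day-of-year of October 25, 2212: 299.
2177 has 365 days, so 365 − 41 = 324 days remain in 2177.
Full years 2178–2211: 27 common + 7 leap = 27×365 + 7×366 = 12417 days.
Total: 324 + 12417 + 299 = 13040 days.
13040 mod 7 = 6, so 6 days after Monday is Sunday.

Sunday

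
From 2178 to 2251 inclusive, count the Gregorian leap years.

Years divisible by 4: 2180, 2184, …, 2248 — 18 in all.
Of these, 2200 is divisible by 100 but not 400, so not leap.
Leap years: 18 − 1 = 17.

17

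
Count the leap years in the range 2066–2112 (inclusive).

Years divisible by 4 in [2066, 2112]: 2068, 2072, 2076, 2080, 2084, 2088, 2092, 2096, 2100, 2104, 2108, 2112.
Of these, 2100 is divisible by 100 but not 400, so not leap.
Leap years: 12 − 1 = 11.

11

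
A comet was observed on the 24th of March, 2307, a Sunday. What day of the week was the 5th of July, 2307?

Friday

March 2307: 31 − 24 = 7 days remain.
Then April (30), May (31), June (30): 30 + 31 + 30 = 91 days.
July 1–5, 2307: 5 days.
Total: 7 + 91 + 5 = 103 days.
103 mod 7 = 5, so 5 days after Sunday is Friday.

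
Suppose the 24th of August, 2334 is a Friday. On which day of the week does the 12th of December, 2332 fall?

Monday

Count forward from the earlier date (December 12, 2332) to the later (August 24, 2334):
December 2332: 31 − 12 = 19 days remain.
Then 19 full months totalling 577 days.
August 1–24, 2334: 24 days.
Total: 19 + 577 + 24 = 620 days.
620 mod 7 = 4, so 4 days before Friday is Monday.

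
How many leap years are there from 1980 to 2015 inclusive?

Years divisible by 4 in [1980, 2015]: 1980, 1984, 1988, 1992, 1996, 2000, 2004, 2008, 2012.
2000 is divisible by 400, so still leap.
No century exceptions apply. Count: 9.

9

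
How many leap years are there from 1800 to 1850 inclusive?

Years divisible by 4: 1800, 1804, …, 1848 — 13 in all.
Of these, 1800 is divisible by 100 but not 400, so not leap.
Leap years: 13 − 1 = 12.

12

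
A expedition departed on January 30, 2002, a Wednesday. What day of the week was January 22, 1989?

Sunday

Count forward from the earlier date (January 22, 1989) to the later (January 30, 2002):
Day-of-year of January 22, 1989: 22.
Day-of-year of January 30, 2002: 30.
1989 has 365 days, so 365 − 22 = 343 days remain in 1989.
Full years 1990–2001: 9 common + 3 leap = 9×365 + 3×366 = 4383 days.
Total: 343 + 4383 + 30 = 4756 days.
4756 mod 7 = 3, so 3 days before Wednesday is Sunday.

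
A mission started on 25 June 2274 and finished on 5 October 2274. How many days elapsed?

102

June 2274: 30 − 25 = 5 days remain.
Then July (31), August (31), September (30): 31 + 31 + 30 = 92 days.
October 1–5, 2274: 5 days.
Total: 5 + 92 + 5 = 102 days.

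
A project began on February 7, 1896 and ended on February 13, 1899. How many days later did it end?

Day-of-year of February 7, 1896: 38.
Day-of-year of February 13, 1899: 44.
1896 has 366 days, so 366 − 38 = 328 days remain in 1896.
Full years: 1897: 365; 1898: 365. Sum = 730.
Total: 328 + 730 + 44 = 1102 days.

1102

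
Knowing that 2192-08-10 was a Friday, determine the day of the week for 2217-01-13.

Monday

From August 10, 2192 to August 10, 2216: 24 years, of which 5 contain a Feb 29 — 19×365 + 5×366 = 8765 days.
(2200 is not a leap year (divisible by 100 but not 400).)
August 2216: 31 − 10 = 21 days remain.
Then September (30), October (31), November (30), December (31): 30 + 31 + 30 + 31 = 122 days.
January 1–13, 2217: 13 days.
Residual: 156 days.
Total: 8921 days.
8921 mod 7 = 3, so 3 days after Friday is Monday.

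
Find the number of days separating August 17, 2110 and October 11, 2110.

55

August 2110: 31 − 17 = 14 days remain.
Then September (30): 30 days.
October 1–11, 2110: 11 days.
Total: 14 + 30 + 11 = 55 days.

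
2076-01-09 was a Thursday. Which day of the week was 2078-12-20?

Tuesday

Day-of-year of January 9, 2076: 9.
Day-of-year of December 20, 2078: 354.
2076 has 366 days, so 366 − 9 = 357 days remain in 2076.
Full years: 2077: 365. Sum = 365.
Total: 357 + 365 + 354 = 1076 days.
1076 mod 7 = 5, so 5 days after Thursday is Tuesday.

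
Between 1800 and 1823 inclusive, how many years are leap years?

5

Years divisible by 4 in [1800, 1823]: 1800, 1804, 1808, 1812, 1816, 1820.
Of these, 1800 is divisible by 100 but not 400, so not leap.
Leap years: 6 − 1 = 5.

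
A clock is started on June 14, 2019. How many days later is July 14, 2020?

June 2019: 30 − 14 = 16 days remain.
Then 12 full months totalling 366 days.
July 1–14, 2020: 14 days.
Total: 16 + 366 + 14 = 396 days.

396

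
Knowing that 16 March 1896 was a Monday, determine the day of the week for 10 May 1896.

March 1896: 31 − 16 = 15 days remain.
Then April (30): 30 days.
May 1–10, 1896: 10 days.
Total: 15 + 30 + 10 = 55 days.
55 mod 7 = 6, so 6 days after Monday is Sunday.

Sunday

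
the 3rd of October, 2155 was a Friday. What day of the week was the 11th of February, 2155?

Tuesday

Count forward from the earlier date (February 11, 2155) to the later (October 3, 2155):
February 2155: 28 − 11 = 17 days remain (2155 is not a leap year, so February has 28 days).
Then March (31), April (30), May (31), June (30), July (31), August (31), September (30): 31 + 30 + 31 + 30 + 31 + 31 + 30 = 214 days.
October 1–3, 2155: 3 days.
Total: 17 + 214 + 3 = 234 days.
234 mod 7 = 3, so 3 days before Friday is Tuesday.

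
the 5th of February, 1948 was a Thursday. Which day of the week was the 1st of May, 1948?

February 1948: 29 − 5 = 24 days remain (1948 is a leap year, so February has 29 days).
Then March (31), April (30): 31 + 30 = 61 days.
May 1, 1948: 1 day.
Total: 24 + 61 + 1 = 86 days.
86 mod 7 = 2, so 2 days after Thursday is Saturday.

Saturday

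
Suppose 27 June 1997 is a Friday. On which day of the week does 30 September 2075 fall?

Day-of-year of June 27, 1997: 178.
Day-of-year of September 30, 2075: 273.
1997 has 365 days, so 365 − 178 = 187 days remain in 1997.
Full years 1998–2074: 58 common + 19 leap = 58×365 + 19×366 = 28124 days.
Total: 187 + 28124 + 273 = 28584 days.
28584 mod 7 = 3, so 3 days after Friday is Monday.

Monday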